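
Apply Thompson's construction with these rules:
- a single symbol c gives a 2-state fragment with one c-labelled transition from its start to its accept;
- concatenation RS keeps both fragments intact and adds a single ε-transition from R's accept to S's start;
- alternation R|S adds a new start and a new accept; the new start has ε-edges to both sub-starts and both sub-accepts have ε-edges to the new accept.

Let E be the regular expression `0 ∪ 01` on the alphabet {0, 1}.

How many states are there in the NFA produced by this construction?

Recursing over subexpressions:
Each of the 3 symbol leaves contributes a 2-state fragment.
  01 : 4 states
  0 ∪ 01 : 8 states

8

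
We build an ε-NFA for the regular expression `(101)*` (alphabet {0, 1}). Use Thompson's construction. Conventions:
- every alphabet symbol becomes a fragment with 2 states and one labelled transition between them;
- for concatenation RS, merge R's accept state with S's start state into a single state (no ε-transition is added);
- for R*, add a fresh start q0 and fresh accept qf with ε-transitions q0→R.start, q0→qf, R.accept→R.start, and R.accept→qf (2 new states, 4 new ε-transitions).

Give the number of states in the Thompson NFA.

Building bottom-up:
Each of the 3 symbol leaves contributes a 2-state fragment.
  101 — 4 states
  (101)* — 6 states

6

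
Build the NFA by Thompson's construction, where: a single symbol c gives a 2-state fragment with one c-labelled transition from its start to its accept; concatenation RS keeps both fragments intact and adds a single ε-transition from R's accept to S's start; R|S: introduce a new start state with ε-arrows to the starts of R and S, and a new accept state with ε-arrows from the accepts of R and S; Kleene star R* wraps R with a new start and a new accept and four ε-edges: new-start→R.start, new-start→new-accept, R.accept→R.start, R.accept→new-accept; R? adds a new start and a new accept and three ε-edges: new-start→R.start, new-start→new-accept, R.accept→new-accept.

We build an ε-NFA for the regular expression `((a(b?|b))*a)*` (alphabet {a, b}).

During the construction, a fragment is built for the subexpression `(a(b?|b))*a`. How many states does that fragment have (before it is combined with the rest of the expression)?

14

Fragment for `(a(b?|b))*a`:
Each of the 4 symbol leaves contributes a 2-state fragment.
  b? : 4 states
  b?|b : 8 states
  a(b?|b) : 10 states
  (a(b?|b))* : 12 states
  (a(b?|b))*a : 14 states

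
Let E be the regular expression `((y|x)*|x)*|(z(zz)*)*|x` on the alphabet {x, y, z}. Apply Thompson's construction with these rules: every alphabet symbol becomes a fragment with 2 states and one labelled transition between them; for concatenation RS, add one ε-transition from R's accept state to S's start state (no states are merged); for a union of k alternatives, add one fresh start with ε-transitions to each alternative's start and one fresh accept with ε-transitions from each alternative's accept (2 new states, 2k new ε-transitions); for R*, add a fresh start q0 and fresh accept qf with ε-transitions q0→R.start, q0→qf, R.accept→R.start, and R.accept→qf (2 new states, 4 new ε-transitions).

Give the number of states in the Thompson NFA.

28

Recursing over subexpressions:
Each of the 7 symbol leaves contributes a 2-state fragment.
  y|x — 6 states
  (y|x)* — 8 states
  (y|x)*|x — 12 states
  ((y|x)*|x)* — 14 states
  zz — 4 states
  (zz)* — 6 states
  z(zz)* — 8 states
  (z(zz)*)* — 10 states
  ((y|x)*|x)*|(z(zz)*)*|x — 28 states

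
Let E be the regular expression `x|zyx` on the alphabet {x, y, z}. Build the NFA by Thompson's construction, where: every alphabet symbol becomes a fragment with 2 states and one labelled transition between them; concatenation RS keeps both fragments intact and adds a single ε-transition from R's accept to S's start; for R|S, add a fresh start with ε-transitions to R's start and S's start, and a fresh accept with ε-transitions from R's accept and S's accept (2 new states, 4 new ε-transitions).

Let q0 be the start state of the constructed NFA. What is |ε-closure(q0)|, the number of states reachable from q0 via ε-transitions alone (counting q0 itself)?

3

Let C(F) = |ε-closure(F.start)| within fragment F, and note whether F accepts ε. Symbol fragments have C = 1 and do not accept ε. Then:
  zyx — |ε-closure| equals the left operand's closure size = 1 (its accept is not ε-reachable, so the closure stops there)
  x|zyx — |ε-closure| = 1 + 1 + 1 = 3 (the new accept is not ε-reachable since no branch accepts ε)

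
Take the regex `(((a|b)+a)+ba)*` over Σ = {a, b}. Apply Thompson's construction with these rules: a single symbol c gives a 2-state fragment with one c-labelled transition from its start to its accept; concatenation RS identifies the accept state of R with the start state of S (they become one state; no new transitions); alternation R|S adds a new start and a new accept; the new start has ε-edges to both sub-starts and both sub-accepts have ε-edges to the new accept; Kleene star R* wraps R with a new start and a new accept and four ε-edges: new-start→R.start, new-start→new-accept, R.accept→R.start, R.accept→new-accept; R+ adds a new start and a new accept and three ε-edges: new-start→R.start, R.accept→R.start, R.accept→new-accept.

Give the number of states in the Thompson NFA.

By structural recursion:
Each of the 5 symbol leaves contributes a 2-state fragment.
  a|b : 6 states
  (a|b)+ : 8 states
  (a|b)+a : 9 states
  ((a|b)+a)+ : 11 states
  ((a|b)+a)+ba : 13 states
  (((a|b)+a)+ba)* : 15 states

15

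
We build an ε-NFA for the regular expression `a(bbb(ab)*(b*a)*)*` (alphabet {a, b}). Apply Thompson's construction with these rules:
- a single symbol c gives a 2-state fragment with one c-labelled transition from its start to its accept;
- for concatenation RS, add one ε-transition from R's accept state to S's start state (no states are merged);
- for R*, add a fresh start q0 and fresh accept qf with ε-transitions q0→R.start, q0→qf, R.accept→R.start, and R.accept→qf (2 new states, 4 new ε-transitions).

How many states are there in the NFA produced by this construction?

Bottom-up over the parse tree:
Each of the 8 symbol leaves contributes a 2-state fragment.
  ab → 4 states
  (ab)* → 6 states
  b* → 4 states
  b*a → 6 states
  (b*a)* → 8 states
  bbb(ab)*(b*a)* → 20 states
  (bbb(ab)*(b*a)*)* → 22 states
  a(bbb(ab)*(b*a)*)* → 24 states

24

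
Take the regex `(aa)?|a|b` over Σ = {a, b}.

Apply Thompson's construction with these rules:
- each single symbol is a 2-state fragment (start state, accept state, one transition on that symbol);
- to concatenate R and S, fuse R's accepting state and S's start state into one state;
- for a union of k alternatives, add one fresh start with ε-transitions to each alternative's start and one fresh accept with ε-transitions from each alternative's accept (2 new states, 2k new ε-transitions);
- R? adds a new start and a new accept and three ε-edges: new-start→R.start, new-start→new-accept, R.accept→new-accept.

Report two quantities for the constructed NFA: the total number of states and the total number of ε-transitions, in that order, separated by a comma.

Bottom-up over the parse tree:
Each of the 4 symbol leaves contributes 2 states and 0 ε-transitions.
  aa = 3 states, 0 ε-transitions
  (aa)? = 5 states, 3 ε-transitions
  (aa)?|a|b = 11 states, 9 ε-transitions

11, 9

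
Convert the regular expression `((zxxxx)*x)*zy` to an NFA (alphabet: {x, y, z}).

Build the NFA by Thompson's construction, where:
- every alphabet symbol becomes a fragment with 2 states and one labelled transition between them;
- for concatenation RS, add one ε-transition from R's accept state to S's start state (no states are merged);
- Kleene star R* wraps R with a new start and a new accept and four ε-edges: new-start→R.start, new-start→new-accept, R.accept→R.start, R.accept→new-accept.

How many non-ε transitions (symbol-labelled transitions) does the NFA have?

8

Per subexpression:
Each of the 8 symbol leaves contributes exactly 1 symbol transition.
  zxxxx : 5 symbol transitions
  (zxxxx)* : 5 symbol transitions
  (zxxxx)*x : 6 symbol transitions
  ((zxxxx)*x)* : 6 symbol transitions
  ((zxxxx)*x)*zy : 8 symbol transitions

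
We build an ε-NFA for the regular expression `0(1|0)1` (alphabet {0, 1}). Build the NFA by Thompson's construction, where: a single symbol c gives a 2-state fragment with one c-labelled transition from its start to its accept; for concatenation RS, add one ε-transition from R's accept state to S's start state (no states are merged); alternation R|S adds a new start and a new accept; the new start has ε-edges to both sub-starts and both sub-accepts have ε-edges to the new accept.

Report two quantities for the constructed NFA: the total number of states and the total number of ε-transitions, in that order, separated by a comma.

Bottom-up over the parse tree:
Each of the 4 symbol leaves contributes 2 states and 0 ε-transitions.
  1|0 = 6 states, 4 ε-transitions
  0(1|0)1 = 10 states, 6 ε-transitions

10, 6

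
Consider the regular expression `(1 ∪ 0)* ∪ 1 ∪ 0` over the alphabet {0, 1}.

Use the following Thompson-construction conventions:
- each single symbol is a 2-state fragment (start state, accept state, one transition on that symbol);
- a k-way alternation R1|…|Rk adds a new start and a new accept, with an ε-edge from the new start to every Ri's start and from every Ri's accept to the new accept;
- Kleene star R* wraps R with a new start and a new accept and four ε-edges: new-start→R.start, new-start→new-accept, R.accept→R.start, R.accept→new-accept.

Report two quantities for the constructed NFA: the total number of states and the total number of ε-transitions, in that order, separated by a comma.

Per subexpression:
Each of the 4 symbol leaves contributes 2 states and 0 ε-transitions.
  1 ∪ 0 — 6 states, 4 ε-transitions
  (1 ∪ 0)* — 8 states, 8 ε-transitions
  (1 ∪ 0)* ∪ 1 ∪ 0 — 14 states, 14 ε-transitions

14, 14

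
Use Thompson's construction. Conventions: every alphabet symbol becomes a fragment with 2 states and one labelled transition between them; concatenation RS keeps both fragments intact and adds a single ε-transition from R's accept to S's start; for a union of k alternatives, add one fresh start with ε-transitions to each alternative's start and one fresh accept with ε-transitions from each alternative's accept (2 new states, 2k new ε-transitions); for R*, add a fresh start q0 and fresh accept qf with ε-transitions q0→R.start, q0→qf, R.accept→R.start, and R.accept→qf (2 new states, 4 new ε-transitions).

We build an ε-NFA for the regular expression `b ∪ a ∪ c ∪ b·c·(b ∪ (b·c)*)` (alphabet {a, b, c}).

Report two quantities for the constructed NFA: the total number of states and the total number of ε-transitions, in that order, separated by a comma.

22, 19

Building bottom-up:
Each of the 8 symbol leaves contributes 2 states and 0 ε-transitions.
  b·c : 4 states, 1 ε-transition
  (b·c)* : 6 states, 5 ε-transitions
  b ∪ (b·c)* : 10 states, 9 ε-transitions
  b·c·(b ∪ (b·c)*) : 14 states, 11 ε-transitions
  b ∪ a ∪ c ∪ b·c·(b ∪ (b·c)*) : 22 states, 19 ε-transitions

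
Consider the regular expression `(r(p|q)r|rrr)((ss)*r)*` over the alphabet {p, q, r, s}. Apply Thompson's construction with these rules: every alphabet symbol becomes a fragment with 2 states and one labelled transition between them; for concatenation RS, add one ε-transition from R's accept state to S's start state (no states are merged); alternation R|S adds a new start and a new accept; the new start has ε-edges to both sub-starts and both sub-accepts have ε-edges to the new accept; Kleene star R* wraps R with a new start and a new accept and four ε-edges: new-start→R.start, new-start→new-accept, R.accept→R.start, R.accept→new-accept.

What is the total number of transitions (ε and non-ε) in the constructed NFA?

33

Recursing over subexpressions:
Each of the 10 symbol leaves contributes 1 transition (1 symbol, 0 ε).
  p|q → 6 transitions (2 symbol, 4 ε)
  r(p|q)r → 10 transitions (4 symbol, 6 ε)
  rrr → 5 transitions (3 symbol, 2 ε)
  r(p|q)r|rrr → 19 transitions (7 symbol, 12 ε)
  ss → 3 transitions (2 symbol, 1 ε)
  (ss)* → 7 transitions (2 symbol, 5 ε)
  (ss)*r → 9 transitions (3 symbol, 6 ε)
  ((ss)*r)* → 13 transitions (3 symbol, 10 ε)
  (r(p|q)r|rrr)((ss)*r)* → 33 transitions (10 symbol, 23 ε)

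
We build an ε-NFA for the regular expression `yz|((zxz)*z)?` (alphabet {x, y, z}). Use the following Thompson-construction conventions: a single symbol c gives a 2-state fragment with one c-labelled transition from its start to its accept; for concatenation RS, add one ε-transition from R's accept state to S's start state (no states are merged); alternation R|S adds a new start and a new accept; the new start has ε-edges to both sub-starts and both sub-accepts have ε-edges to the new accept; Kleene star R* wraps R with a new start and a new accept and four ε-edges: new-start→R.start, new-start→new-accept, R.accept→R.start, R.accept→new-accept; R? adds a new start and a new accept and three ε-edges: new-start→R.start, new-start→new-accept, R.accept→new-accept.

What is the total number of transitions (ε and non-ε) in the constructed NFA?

21

Per subexpression:
Each of the 6 symbol leaves contributes 1 transition (1 symbol, 0 ε).
  yz — 3 transitions (2 symbol, 1 ε)
  zxz — 5 transitions (3 symbol, 2 ε)
  (zxz)* — 9 transitions (3 symbol, 6 ε)
  (zxz)*z — 11 transitions (4 symbol, 7 ε)
  ((zxz)*z)? — 14 transitions (4 symbol, 10 ε)
  yz|((zxz)*z)? — 21 transitions (6 symbol, 15 ε)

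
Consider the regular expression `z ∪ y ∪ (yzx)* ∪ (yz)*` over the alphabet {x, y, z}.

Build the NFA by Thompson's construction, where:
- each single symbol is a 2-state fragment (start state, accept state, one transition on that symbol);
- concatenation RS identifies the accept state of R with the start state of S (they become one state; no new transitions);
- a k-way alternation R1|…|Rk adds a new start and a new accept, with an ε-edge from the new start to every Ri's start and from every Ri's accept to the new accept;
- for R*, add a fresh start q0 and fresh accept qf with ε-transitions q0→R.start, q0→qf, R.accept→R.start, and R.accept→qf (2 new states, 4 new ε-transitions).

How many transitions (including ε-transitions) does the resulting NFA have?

23

Recursing over subexpressions:
Each of the 7 symbol leaves contributes 1 transition (1 symbol, 0 ε).
  yzx — 3 transitions (3 symbol, 0 ε)
  (yzx)* — 7 transitions (3 symbol, 4 ε)
  yz — 2 transitions (2 symbol, 0 ε)
  (yz)* — 6 transitions (2 symbol, 4 ε)
  z ∪ y ∪ (yzx)* ∪ (yz)* — 23 transitions (7 symbol, 16 ε)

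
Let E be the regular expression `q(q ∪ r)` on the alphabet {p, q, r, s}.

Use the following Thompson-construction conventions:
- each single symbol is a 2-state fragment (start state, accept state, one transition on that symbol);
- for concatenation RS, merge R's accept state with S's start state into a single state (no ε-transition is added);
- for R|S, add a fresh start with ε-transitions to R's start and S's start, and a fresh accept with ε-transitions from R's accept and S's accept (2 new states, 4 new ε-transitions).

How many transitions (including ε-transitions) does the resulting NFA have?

Bottom-up over the parse tree:
Each of the 3 symbol leaves contributes 1 transition (1 symbol, 0 ε).
  q ∪ r → 6 transitions (2 symbol, 4 ε)
  q(q ∪ r) → 7 transitions (3 symbol, 4 ε)

7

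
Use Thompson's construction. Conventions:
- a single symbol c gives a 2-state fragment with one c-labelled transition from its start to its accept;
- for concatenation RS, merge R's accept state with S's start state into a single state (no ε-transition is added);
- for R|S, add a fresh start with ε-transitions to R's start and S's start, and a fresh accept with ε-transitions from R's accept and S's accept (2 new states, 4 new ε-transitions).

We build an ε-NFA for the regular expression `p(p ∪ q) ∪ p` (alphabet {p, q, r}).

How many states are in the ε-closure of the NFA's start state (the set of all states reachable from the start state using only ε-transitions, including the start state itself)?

3

Work bottom-up. For each fragment F, track |ε-closure(F.start)| and whether F's accept lies in that closure (i.e. whether F accepts ε). A single-symbol fragment has closure size 1 and does not accept ε.
  p ∪ q : |closure| = 1 + 1 + 1 = 3 (the new accept is not ε-reachable since no branch accepts ε)
  p(p ∪ q) : |closure| equals the left operand's closure size = 1 (its accept is not ε-reachable, so the closure stops there)
  p(p ∪ q) ∪ p : new start ε-reaches every alternative's start; none of them accept ε, so the new accept is not reached: |closure| = 1 + 1 + 1 = 3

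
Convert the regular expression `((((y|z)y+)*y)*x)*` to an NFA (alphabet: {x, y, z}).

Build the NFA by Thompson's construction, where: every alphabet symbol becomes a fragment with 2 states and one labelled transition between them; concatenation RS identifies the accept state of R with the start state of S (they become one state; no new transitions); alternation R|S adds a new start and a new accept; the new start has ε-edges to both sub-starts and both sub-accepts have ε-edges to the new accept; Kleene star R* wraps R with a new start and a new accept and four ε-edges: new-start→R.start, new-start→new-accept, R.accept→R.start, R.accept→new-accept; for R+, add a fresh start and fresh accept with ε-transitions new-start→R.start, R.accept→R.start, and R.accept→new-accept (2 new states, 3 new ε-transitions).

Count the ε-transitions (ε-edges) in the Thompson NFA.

19

Bottom-up over the parse tree:
Each of the 5 symbol leaves contributes 0 ε-transitions.
  y|z — 4 ε-transitions
  y+ — 3 ε-transitions
  (y|z)y+ — 7 ε-transitions
  ((y|z)y+)* — 11 ε-transitions
  ((y|z)y+)*y — 11 ε-transitions
  (((y|z)y+)*y)* — 15 ε-transitions
  (((y|z)y+)*y)*x — 15 ε-transitions
  ((((y|z)y+)*y)*x)* — 19 ε-transitions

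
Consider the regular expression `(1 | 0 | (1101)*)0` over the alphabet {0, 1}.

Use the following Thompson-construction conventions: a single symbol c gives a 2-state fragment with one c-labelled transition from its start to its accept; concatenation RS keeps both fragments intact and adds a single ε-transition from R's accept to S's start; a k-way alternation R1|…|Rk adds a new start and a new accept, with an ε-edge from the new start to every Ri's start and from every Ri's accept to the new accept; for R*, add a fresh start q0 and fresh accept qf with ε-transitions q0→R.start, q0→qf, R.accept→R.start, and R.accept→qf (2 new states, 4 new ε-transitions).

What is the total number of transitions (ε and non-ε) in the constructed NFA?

21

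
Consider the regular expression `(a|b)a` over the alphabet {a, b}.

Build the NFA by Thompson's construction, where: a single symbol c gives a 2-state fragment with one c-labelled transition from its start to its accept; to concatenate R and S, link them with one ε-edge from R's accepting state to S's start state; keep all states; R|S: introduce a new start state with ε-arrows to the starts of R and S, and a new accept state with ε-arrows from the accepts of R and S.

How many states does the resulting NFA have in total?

8

Per subexpression:
Each of the 3 symbol leaves contributes a 2-state fragment.
  a|b : 6 states
  (a|b)a : 8 states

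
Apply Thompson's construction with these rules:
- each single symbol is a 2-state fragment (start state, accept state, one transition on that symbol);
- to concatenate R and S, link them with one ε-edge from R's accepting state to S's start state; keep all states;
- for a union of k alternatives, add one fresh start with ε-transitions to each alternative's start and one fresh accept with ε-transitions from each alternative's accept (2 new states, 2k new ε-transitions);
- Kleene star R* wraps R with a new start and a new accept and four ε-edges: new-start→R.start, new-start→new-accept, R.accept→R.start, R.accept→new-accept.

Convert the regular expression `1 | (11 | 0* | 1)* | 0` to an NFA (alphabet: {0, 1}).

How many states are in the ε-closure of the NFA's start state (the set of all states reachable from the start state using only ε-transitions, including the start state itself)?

Let C(F) = |ε-closure(F.start)| within fragment F, and note whether F accepts ε. Symbol fragments have C = 1 and do not accept ε. Then:
  11 — |closure| equals the left operand's closure size = 1 (its accept is not ε-reachable, so the closure stops there)
  0* — |closure| = 1 (new start) + 1 (body) + 1 (new accept) = 3
  11 | 0* | 1 — |closure| = 1 (new start) + (1 + 3 + 1) + 1 (new accept, since some branch ε-reaches its own accept) = 7
  (11 | 0* | 1)* — new start has ε-edges to the inner start and to the new accept, so |closure| = 2 + 7 = 9
  1 | (11 | 0* | 1)* | 0 — new start ε-reaches every alternative's start; at least one alternative accepts ε, so the union's new accept is reached too: |closure| = 1 + 1 + 9 + 1 + 1 = 13

13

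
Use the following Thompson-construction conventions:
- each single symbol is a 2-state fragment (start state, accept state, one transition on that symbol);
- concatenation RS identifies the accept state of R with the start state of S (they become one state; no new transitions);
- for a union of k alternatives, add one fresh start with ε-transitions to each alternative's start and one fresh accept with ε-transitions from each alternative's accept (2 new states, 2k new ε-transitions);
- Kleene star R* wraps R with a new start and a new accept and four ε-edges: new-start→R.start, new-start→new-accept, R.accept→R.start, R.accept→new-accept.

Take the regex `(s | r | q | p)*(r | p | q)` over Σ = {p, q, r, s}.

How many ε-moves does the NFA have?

Recursing over subexpressions:
Each of the 7 symbol leaves contributes 0 ε-transitions.
  s | r | q | p = 8 ε-transitions
  (s | r | q | p)* = 12 ε-transitions
  r | p | q = 6 ε-transitions
  (s | r | q | p)*(r | p | q) = 18 ε-transitions

18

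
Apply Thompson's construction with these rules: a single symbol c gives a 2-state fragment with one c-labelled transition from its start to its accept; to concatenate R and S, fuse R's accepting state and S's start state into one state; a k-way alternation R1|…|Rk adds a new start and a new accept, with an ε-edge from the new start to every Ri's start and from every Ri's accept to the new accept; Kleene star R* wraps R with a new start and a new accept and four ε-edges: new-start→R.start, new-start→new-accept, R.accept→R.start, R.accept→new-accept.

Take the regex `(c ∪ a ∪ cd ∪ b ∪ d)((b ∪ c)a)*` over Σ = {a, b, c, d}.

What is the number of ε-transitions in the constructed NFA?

Bottom-up over the parse tree:
Each of the 9 symbol leaves contributes 0 ε-transitions.
  cd = 0 ε-transitions
  c ∪ a ∪ cd ∪ b ∪ d = 10 ε-transitions
  b ∪ c = 4 ε-transitions
  (b ∪ c)a = 4 ε-transitions
  ((b ∪ c)a)* = 8 ε-transitions
  (c ∪ a ∪ cd ∪ b ∪ d)((b ∪ c)a)* = 18 ε-transitions

18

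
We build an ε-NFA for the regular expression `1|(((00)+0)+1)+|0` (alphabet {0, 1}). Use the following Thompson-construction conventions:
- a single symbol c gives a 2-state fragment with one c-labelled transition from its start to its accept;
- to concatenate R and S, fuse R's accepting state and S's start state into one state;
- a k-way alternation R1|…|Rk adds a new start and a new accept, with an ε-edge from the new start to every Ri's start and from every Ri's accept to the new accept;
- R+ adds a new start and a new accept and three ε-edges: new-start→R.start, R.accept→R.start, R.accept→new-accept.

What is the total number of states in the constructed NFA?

Per subexpression:
Each of the 6 symbol leaves contributes a 2-state fragment.
  00 = 3 states
  (00)+ = 5 states
  (00)+0 = 6 states
  ((00)+0)+ = 8 states
  ((00)+0)+1 = 9 states
  (((00)+0)+1)+ = 11 states
  1|(((00)+0)+1)+|0 = 17 states

17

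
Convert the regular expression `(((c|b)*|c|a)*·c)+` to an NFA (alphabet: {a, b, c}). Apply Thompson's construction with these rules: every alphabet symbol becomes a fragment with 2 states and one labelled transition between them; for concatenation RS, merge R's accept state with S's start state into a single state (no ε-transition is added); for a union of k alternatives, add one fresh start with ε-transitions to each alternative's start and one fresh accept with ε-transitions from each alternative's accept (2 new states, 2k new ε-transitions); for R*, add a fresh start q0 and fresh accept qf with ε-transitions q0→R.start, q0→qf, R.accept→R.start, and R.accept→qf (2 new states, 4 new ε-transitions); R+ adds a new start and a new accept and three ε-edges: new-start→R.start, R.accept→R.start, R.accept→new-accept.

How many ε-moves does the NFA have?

21

Building bottom-up:
Each of the 5 symbol leaves contributes 0 ε-transitions.
  c|b — 4 ε-transitions
  (c|b)* — 8 ε-transitions
  (c|b)*|c|a — 14 ε-transitions
  ((c|b)*|c|a)* — 18 ε-transitions
  ((c|b)*|c|a)*·c — 18 ε-transitions
  (((c|b)*|c|a)*·c)+ — 21 ε-transitions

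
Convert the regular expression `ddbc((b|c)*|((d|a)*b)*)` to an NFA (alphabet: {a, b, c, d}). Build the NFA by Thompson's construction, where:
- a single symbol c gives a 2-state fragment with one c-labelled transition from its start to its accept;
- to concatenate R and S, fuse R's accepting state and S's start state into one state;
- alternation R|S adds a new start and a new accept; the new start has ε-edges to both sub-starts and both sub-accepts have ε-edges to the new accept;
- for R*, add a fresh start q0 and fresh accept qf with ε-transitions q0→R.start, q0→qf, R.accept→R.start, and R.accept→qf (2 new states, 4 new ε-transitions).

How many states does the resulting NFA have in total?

25

Per subexpression:
Each of the 9 symbol leaves contributes a 2-state fragment.
  b|c → 6 states
  (b|c)* → 8 states
  d|a → 6 states
  (d|a)* → 8 states
  (d|a)*b → 9 states
  ((d|a)*b)* → 11 states
  (b|c)*|((d|a)*b)* → 21 states
  ddbc((b|c)*|((d|a)*b)*) → 25 states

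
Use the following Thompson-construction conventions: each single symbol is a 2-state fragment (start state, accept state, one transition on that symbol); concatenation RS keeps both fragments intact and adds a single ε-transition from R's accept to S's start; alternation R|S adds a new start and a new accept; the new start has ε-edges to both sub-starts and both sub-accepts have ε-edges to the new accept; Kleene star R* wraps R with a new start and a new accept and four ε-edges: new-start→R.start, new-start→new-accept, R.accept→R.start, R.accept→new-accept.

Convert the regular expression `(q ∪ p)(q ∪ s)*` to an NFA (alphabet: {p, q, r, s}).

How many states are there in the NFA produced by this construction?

14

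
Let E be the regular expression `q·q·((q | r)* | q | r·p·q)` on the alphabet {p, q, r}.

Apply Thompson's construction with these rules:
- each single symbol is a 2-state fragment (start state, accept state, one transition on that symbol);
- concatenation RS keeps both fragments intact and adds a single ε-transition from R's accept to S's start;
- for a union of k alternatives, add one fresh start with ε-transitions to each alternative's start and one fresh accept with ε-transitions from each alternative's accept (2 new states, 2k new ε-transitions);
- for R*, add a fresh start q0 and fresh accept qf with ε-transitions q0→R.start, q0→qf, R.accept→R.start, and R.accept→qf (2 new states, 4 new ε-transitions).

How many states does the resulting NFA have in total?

Bottom-up over the parse tree:
Each of the 8 symbol leaves contributes a 2-state fragment.
  q | r : 6 states
  (q | r)* : 8 states
  r·p·q : 6 states
  (q | r)* | q | r·p·q : 18 states
  q·q·((q | r)* | q | r·p·q) : 22 states

22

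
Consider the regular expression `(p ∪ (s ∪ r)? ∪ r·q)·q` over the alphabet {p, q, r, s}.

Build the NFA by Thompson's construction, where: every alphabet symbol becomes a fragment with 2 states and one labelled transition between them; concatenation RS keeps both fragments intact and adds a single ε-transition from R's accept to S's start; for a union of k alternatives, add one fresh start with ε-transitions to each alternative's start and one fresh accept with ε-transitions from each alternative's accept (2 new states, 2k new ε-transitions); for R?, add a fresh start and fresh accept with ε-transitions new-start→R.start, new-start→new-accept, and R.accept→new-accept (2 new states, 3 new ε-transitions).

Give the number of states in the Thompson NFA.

Per subexpression:
Each of the 6 symbol leaves contributes a 2-state fragment.
  s ∪ r = 6 states
  (s ∪ r)? = 8 states
  r·q = 4 states
  p ∪ (s ∪ r)? ∪ r·q = 16 states
  (p ∪ (s ∪ r)? ∪ r·q)·q = 18 states

18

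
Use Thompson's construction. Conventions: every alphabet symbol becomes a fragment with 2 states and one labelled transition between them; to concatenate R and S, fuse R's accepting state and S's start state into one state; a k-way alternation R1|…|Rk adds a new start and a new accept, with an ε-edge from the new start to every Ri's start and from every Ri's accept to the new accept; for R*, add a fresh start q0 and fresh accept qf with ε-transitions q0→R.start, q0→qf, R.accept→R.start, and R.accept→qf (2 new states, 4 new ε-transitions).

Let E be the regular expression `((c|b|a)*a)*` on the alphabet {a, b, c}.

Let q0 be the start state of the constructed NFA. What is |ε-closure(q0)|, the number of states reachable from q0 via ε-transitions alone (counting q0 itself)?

Compute the ε-closure size of each fragment's start state recursively; a symbol fragment's start has no outgoing ε-edge, so its closure is just itself (size 1).
  c|b|a : C = 1 + 1 + 1 + 1 = 4 (the new accept is not ε-reachable since no branch accepts ε)
  (c|b|a)* : new start has ε-edges to the inner start and to the new accept, so C = 2 + 4 = 6
  (c|b|a)*a : C = 6 + (1−1) = 6 (closure spills across the concat boundary because the left factor accepts ε)
  ((c|b|a)*a)* : new start has ε-edges to the inner start and to the new accept, so C = 2 + 6 = 8

8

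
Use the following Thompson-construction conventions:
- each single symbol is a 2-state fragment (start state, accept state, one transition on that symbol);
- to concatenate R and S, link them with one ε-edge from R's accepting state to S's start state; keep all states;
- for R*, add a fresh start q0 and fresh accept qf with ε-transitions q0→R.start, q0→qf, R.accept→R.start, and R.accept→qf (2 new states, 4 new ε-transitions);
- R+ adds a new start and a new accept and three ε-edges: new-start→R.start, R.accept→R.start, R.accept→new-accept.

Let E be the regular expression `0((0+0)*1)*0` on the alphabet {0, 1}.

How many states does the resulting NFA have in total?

16

Building bottom-up:
Each of the 5 symbol leaves contributes a 2-state fragment.
  0+ → 4 states
  0+0 → 6 states
  (0+0)* → 8 states
  (0+0)*1 → 10 states
  ((0+0)*1)* → 12 states
  0((0+0)*1)*0 → 16 states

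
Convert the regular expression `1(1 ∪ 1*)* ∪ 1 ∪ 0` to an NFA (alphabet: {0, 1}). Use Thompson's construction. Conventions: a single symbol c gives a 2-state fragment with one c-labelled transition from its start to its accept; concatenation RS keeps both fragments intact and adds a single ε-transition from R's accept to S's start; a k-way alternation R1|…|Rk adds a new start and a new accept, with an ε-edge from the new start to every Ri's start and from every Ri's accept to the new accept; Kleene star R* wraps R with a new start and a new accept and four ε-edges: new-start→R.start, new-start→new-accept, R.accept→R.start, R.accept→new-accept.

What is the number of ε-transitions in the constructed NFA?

Recursing over subexpressions:
Each of the 5 symbol leaves contributes 0 ε-transitions.
  1* = 4 ε-transitions
  1 ∪ 1* = 8 ε-transitions
  (1 ∪ 1*)* = 12 ε-transitions
  1(1 ∪ 1*)* = 13 ε-transitions
  1(1 ∪ 1*)* ∪ 1 ∪ 0 = 19 ε-transitions

19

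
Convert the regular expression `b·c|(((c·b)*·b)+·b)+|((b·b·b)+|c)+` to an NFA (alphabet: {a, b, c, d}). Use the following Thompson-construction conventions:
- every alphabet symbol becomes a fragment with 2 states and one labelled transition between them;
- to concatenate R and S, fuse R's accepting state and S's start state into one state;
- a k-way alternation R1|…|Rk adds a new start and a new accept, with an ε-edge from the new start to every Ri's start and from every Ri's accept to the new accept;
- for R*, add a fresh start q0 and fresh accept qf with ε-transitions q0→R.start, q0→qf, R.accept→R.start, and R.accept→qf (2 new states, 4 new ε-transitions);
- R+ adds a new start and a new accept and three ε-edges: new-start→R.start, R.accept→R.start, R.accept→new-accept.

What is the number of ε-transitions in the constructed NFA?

Per subexpression:
Each of the 10 symbol leaves contributes 0 ε-transitions.
  b·c — 0 ε-transitions
  c·b — 0 ε-transitions
  (c·b)* — 4 ε-transitions
  (c·b)*·b — 4 ε-transitions
  ((c·b)*·b)+ — 7 ε-transitions
  ((c·b)*·b)+·b — 7 ε-transitions
  (((c·b)*·b)+·b)+ — 10 ε-transitions
  b·b·b — 0 ε-transitions
  (b·b·b)+ — 3 ε-transitions
  (b·b·b)+|c — 7 ε-transitions
  ((b·b·b)+|c)+ — 10 ε-transitions
  b·c|(((c·b)*·b)+·b)+|((b·b·b)+|c)+ — 26 ε-transitions

26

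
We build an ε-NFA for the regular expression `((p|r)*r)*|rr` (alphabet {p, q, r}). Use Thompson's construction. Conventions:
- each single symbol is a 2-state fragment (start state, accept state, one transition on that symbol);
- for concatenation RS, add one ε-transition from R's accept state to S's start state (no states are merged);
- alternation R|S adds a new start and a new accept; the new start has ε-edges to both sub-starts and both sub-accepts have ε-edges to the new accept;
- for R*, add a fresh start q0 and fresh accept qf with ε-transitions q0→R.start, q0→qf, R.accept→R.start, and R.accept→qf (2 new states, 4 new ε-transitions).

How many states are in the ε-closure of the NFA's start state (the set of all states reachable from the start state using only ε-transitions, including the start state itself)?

Let C(F) = |ε-closure(F.start)| within fragment F, and note whether F accepts ε. Symbol fragments have C = 1 and do not accept ε. Then:
  p|r : |closure| = 1 + 1 + 1 = 3 (the new accept is not ε-reachable since no branch accepts ε)
  (p|r)* : the star's fresh start ε-reaches both the body's start and the fresh accept: |closure| = 2 + 3 = 5
  (p|r)*r : the left operand accepts ε, so the closure extends into the next operand (via the concat ε-link); |closure| = 5 + 1 = 6
  ((p|r)*r)* : the star's fresh start ε-reaches both the body's start and the fresh accept: |closure| = 2 + 6 = 8
  rr : same as the first factor's closure: |closure| = 1
  ((p|r)*r)*|rr : |closure| = 1 (new start) + (8 + 1) + 1 (new accept, since some branch ε-reaches its own accept) = 11

11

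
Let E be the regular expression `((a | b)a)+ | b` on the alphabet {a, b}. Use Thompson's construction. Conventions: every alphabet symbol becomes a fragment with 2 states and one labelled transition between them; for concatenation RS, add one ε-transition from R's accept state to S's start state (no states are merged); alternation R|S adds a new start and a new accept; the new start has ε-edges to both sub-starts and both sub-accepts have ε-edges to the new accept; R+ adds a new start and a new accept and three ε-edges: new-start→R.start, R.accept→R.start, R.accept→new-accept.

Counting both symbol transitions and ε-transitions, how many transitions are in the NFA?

16

Per subexpression:
Each of the 4 symbol leaves contributes 1 transition (1 symbol, 0 ε).
  a | b = 6 transitions (2 symbol, 4 ε)
  (a | b)a = 8 transitions (3 symbol, 5 ε)
  ((a | b)a)+ = 11 transitions (3 symbol, 8 ε)
  ((a | b)a)+ | b = 16 transitions (4 symbol, 12 ε)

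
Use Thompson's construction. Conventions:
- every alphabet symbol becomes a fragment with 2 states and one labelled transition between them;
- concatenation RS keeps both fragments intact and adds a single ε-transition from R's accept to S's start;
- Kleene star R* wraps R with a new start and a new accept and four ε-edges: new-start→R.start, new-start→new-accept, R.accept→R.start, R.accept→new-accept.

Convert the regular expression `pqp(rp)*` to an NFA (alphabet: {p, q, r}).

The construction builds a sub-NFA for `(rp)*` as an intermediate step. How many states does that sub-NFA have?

6

Fragment for `(rp)*`:
Each of the 2 symbol leaves contributes a 2-state fragment.
  rp — 4 states
  (rp)* — 6 states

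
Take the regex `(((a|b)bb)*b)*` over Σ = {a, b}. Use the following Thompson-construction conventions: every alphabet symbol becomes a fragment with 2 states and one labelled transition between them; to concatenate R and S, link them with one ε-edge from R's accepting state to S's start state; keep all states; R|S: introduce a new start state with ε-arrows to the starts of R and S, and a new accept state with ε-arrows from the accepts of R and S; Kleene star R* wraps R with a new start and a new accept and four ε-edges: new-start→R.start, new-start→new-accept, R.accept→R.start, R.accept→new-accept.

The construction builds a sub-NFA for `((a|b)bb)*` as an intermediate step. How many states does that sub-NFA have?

Fragment for `((a|b)bb)*`:
Each of the 4 symbol leaves contributes a 2-state fragment.
  a|b = 6 states
  (a|b)bb = 10 states
  ((a|b)bb)* = 12 states

12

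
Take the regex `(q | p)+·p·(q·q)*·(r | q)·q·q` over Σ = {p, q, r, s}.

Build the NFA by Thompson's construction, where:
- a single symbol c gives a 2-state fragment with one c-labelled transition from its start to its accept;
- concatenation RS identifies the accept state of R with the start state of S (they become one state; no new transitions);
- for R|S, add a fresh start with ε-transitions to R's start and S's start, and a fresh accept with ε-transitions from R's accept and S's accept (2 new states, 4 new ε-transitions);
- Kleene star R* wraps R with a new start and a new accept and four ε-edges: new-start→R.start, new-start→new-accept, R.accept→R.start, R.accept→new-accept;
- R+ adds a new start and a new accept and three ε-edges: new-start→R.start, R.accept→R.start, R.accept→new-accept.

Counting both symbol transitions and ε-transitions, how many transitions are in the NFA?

Recursing over subexpressions:
Each of the 9 symbol leaves contributes 1 transition (1 symbol, 0 ε).
  q | p — 6 transitions (2 symbol, 4 ε)
  (q | p)+ — 9 transitions (2 symbol, 7 ε)
  q·q — 2 transitions (2 symbol, 0 ε)
  (q·q)* — 6 transitions (2 symbol, 4 ε)
  r | q — 6 transitions (2 symbol, 4 ε)
  (q | p)+·p·(q·q)*·(r | q)·q·q — 24 transitions (9 symbol, 15 ε)

24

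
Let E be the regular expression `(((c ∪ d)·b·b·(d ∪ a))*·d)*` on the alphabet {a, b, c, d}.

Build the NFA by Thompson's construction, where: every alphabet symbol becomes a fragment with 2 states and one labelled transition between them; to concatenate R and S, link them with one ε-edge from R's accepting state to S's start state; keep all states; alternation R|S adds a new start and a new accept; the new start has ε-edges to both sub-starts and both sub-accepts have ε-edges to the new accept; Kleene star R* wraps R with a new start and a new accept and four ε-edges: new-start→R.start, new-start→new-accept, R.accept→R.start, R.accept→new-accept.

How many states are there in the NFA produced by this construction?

By structural recursion:
Each of the 7 symbol leaves contributes a 2-state fragment.
  c ∪ d → 6 states
  d ∪ a → 6 states
  (c ∪ d)·b·b·(d ∪ a) → 16 states
  ((c ∪ d)·b·b·(d ∪ a))* → 18 states
  ((c ∪ d)·b·b·(d ∪ a))*·d → 20 states
  (((c ∪ d)·b·b·(d ∪ a))*·d)* → 22 states

22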